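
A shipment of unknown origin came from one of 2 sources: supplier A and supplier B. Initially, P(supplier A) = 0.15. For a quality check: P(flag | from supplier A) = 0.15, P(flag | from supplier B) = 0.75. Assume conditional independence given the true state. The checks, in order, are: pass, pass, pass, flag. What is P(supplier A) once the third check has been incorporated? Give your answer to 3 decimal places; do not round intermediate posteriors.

After 'pass': P(supplier A) = 0.85·0.1500 / (0.85·0.1500 + 0.25·0.8500) ≈ 0.3750
After 'pass': P(supplier A) = 0.85·0.3750 / (0.85·0.3750 + 0.25·0.6250) ≈ 0.6711
After 'pass': P(supplier A) = 0.85·0.6711 / (0.85·0.6711 + 0.25·0.3289) ≈ 0.8740

0.874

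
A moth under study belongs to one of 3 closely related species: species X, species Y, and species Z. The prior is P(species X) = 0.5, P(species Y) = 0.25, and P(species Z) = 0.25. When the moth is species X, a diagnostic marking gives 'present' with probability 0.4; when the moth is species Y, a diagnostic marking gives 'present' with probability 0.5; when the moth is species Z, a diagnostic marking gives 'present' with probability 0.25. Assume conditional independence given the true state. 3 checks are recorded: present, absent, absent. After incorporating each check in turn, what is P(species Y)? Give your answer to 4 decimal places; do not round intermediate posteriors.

0.2258

Each posterior becomes the prior for the next update.
After 'present': normaliser = 0.4·0.5000 + 0.5·0.2500 + 0.25·0.2500; P(species X) ≈ 0.5161, P(species Y) ≈ 0.3226, P(species Z) ≈ 0.1613
After 'absent': normaliser = 0.6·0.5161 + 0.5·0.3226 + 0.75·0.1613; P(species X) ≈ 0.5232, P(species Y) ≈ 0.2725, P(species Z) ≈ 0.2044
After 'absent': normaliser = 0.6·0.5232 + 0.5·0.2725 + 0.75·0.2044; P(species X) ≈ 0.5202, P(species Y) ≈ 0.2258, P(species Z) ≈ 0.2540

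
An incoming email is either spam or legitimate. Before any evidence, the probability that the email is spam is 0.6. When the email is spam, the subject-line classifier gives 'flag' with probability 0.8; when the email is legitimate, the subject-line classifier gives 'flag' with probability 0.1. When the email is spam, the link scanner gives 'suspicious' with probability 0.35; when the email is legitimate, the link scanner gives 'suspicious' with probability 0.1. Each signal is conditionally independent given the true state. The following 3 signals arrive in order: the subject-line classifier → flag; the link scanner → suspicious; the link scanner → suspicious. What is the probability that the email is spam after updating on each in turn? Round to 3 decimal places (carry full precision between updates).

After the subject-line classifier='flag': P(spam) = 0.8·0.6000 / (0.8·0.6000 + 0.1·0.4000) ≈ 0.9231
After the link scanner='suspicious': P(spam) = 0.35·0.9231 / (0.35·0.9231 + 0.1·0.0769) ≈ 0.9767
After the link scanner='suspicious': P(spam) = 0.35·0.9767 / (0.35·0.9767 + 0.1·0.0233) ≈ 0.9932

0.993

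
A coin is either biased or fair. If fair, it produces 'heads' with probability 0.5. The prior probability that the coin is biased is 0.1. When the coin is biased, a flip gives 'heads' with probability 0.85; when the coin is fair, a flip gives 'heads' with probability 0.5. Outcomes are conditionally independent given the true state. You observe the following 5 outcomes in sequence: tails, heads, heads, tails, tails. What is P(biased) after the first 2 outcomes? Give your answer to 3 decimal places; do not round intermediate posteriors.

0.054

Each posterior becomes the prior for the next update.
After 'tails': P(biased) = 0.15·0.1000 / (0.15·0.1000 + 0.5·0.9000) ≈ 0.0323
After 'heads': P(biased) = 0.85·0.0323 / (0.85·0.0323 + 0.5·0.9677) ≈ 0.0536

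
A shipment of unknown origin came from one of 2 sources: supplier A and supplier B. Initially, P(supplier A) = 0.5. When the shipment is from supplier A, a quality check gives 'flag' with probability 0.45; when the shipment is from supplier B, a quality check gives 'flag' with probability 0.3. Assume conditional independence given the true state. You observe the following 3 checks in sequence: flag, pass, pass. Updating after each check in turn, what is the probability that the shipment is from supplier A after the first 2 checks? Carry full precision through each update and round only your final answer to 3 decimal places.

0.541

After 'flag': P(supplier A) = 0.45·0.5000 / (0.45·0.5000 + 0.3·0.5000) ≈ 0.6000
After 'pass': P(supplier A) = 0.55·0.6000 / (0.55·0.6000 + 0.7·0.4000) ≈ 0.5410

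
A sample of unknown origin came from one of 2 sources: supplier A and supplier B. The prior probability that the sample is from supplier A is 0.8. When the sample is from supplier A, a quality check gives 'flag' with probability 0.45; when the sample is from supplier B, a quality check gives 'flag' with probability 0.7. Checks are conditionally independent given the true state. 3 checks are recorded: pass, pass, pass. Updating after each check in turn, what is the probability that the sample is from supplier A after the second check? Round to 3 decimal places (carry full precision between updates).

After 'pass': P(supplier A) = 0.55·0.8000 / (0.55·0.8000 + 0.3·0.2000) ≈ 0.8800
After 'pass': P(supplier A) = 0.55·0.8800 / (0.55·0.8800 + 0.3·0.1200) ≈ 0.9308

0.931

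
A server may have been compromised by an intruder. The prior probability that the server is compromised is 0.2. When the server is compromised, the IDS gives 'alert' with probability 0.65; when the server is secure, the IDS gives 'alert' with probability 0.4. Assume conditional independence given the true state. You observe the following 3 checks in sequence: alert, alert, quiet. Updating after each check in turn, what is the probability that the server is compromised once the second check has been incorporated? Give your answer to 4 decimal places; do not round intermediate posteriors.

0.3976

After 'alert': P(compromised) = 0.65·0.2000 / (0.65·0.2000 + 0.4·0.8000) ≈ 0.2889
After 'alert': P(compromised) = 0.65·0.2889 / (0.65·0.2889 + 0.4·0.7111) ≈ 0.3976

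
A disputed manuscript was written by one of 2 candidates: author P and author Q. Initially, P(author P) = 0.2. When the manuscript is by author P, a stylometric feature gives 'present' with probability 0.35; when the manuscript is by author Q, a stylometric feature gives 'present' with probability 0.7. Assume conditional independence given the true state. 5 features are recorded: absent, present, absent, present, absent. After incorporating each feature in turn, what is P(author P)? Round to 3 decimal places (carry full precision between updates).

After 'absent': P(author P) = 0.65·0.2000 / (0.65·0.2000 + 0.3·0.8000) ≈ 0.3514
After 'present': P(author P) = 0.35·0.3514 / (0.35·0.3514 + 0.7·0.6486) ≈ 0.2131
After 'absent': P(author P) = 0.65·0.2131 / (0.65·0.2131 + 0.3·0.7869) ≈ 0.3698
After 'present': P(author P) = 0.35·0.3698 / (0.35·0.3698 + 0.7·0.6302) ≈ 0.2268
After 'absent': P(author P) = 0.65·0.2268 / (0.65·0.2268 + 0.3·0.7732) ≈ 0.3886

0.389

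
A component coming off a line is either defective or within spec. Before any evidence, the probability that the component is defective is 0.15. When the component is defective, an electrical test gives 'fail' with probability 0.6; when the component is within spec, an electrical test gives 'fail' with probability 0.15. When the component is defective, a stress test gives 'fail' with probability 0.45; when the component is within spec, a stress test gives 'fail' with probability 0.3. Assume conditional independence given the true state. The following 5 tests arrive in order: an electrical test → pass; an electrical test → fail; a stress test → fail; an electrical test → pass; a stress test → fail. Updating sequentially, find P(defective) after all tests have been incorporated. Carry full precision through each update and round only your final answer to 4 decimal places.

0.2602

After an electrical test='pass': P(defective) = 0.4·0.1500 / (0.4·0.1500 + 0.85·0.8500) ≈ 0.0767
After an electrical test='fail': P(defective) = 0.6·0.0767 / (0.6·0.0767 + 0.15·0.9233) ≈ 0.2494
After a stress test='fail': P(defective) = 0.45·0.2494 / (0.45·0.2494 + 0.3·0.7506) ≈ 0.3326
After an electrical test='pass': P(defective) = 0.4·0.3326 / (0.4·0.3326 + 0.85·0.6674) ≈ 0.1899
After a stress test='fail': P(defective) = 0.45·0.1899 / (0.45·0.1899 + 0.3·0.8101) ≈ 0.2602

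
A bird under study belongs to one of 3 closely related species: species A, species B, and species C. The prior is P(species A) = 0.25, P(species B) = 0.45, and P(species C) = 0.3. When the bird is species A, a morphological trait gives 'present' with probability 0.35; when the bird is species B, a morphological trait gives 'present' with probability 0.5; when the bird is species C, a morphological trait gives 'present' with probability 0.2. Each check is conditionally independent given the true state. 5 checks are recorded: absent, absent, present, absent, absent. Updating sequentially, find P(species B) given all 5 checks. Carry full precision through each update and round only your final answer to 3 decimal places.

0.259

After 'absent': normaliser = 0.65·0.2500 + 0.5·0.4500 + 0.8·0.3000; P(species A) ≈ 0.2590, P(species B) ≈ 0.3586, P(species C) ≈ 0.3825
After 'absent': normaliser = 0.65·0.2590 + 0.5·0.3586 + 0.8·0.3825; P(species A) ≈ 0.2575, P(species B) ≈ 0.2743, P(species C) ≈ 0.4681
After 'present': normaliser = 0.35·0.2575 + 0.5·0.2743 + 0.2·0.4681; P(species A) ≈ 0.2809, P(species B) ≈ 0.4274, P(species C) ≈ 0.2918
After 'absent': normaliser = 0.65·0.2809 + 0.5·0.4274 + 0.8·0.2918; P(species A) ≈ 0.2900, P(species B) ≈ 0.3394, P(species C) ≈ 0.3707
After 'absent': normaliser = 0.65·0.2900 + 0.5·0.3394 + 0.8·0.3707; P(species A) ≈ 0.2879, P(species B) ≈ 0.2592, P(species C) ≈ 0.4529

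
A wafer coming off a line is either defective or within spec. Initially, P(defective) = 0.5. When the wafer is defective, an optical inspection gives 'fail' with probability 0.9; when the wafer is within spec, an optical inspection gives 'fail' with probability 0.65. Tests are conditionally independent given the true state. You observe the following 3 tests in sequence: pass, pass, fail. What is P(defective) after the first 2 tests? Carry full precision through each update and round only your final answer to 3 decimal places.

After 'pass': P(defective) = 0.1·0.5000 / (0.1·0.5000 + 0.35·0.5000) ≈ 0.2222
After 'pass': P(defective) = 0.1·0.2222 / (0.1·0.2222 + 0.35·0.7778) ≈ 0.0755

0.075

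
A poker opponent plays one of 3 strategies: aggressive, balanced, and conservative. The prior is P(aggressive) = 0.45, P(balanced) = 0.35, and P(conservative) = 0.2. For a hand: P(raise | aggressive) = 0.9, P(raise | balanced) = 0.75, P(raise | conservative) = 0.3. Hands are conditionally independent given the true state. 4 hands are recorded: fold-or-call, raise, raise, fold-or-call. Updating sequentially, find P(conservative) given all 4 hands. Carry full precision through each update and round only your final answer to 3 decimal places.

0.356

After 'fold-or-call': normaliser = 0.1·0.4500 + 0.25·0.3500 + 0.7·0.2000; P(aggressive) ≈ 0.1651, P(balanced) ≈ 0.3211, P(conservative) ≈ 0.5138
After 'raise': normaliser = 0.9·0.1651 + 0.75·0.3211 + 0.3·0.5138; P(aggressive) ≈ 0.2734, P(balanced) ≈ 0.4430, P(conservative) ≈ 0.2835
After 'raise': normaliser = 0.9·0.2734 + 0.75·0.4430 + 0.3·0.2835; P(aggressive) ≈ 0.3709, P(balanced) ≈ 0.5009, P(conservative) ≈ 0.1282
After 'fold-or-call': normaliser = 0.1·0.3709 + 0.25·0.5009 + 0.7·0.1282; P(aggressive) ≈ 0.1472, P(balanced) ≈ 0.4968, P(conservative) ≈ 0.3561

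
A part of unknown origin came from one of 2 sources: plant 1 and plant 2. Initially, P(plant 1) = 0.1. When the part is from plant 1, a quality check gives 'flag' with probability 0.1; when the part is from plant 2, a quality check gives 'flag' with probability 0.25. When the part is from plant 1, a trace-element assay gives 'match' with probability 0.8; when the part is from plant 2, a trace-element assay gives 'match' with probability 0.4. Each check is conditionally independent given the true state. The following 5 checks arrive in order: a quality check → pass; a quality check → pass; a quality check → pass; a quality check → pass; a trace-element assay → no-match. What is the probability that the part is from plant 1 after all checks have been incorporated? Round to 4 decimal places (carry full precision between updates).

0.0713

After a quality check='pass': P(plant 1) = 0.9·0.1000 / (0.9·0.1000 + 0.75·0.9000) ≈ 0.1176
After a quality check='pass': P(plant 1) = 0.9·0.1176 / (0.9·0.1176 + 0.75·0.8824) ≈ 0.1379
After a quality check='pass': P(plant 1) = 0.9·0.1379 / (0.9·0.1379 + 0.75·0.8621) ≈ 0.1611
After a quality check='pass': P(plant 1) = 0.9·0.1611 / (0.9·0.1611 + 0.75·0.8389) ≈ 0.1873
After a trace-element assay='no-match': P(plant 1) = 0.2·0.1873 / (0.2·0.1873 + 0.6·0.8127) ≈ 0.0713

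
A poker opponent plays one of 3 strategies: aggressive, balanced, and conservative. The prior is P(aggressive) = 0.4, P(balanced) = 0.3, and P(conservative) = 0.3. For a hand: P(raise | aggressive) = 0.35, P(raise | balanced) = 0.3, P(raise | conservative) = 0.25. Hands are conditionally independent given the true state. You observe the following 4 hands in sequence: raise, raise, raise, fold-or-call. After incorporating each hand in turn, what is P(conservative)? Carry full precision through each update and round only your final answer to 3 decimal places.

0.173

Apply Bayes' rule sequentially, carrying P(conservative) forward.
After 'raise': normaliser = 0.35·0.4000 + 0.3·0.3000 + 0.25·0.3000; P(aggressive) ≈ 0.4590, P(balanced) ≈ 0.2951, P(conservative) ≈ 0.2459
After 'raise': normaliser = 0.35·0.4590 + 0.3·0.2951 + 0.25·0.2459; P(aggressive) ≈ 0.5172, P(balanced) ≈ 0.2850, P(conservative) ≈ 0.1979
After 'raise': normaliser = 0.35·0.5172 + 0.3·0.2850 + 0.25·0.1979; P(aggressive) ≈ 0.5729, P(balanced) ≈ 0.2706, P(conservative) ≈ 0.1566
After 'fold-or-call': normaliser = 0.65·0.5729 + 0.7·0.2706 + 0.75·0.1566; P(aggressive) ≈ 0.5482, P(balanced) ≈ 0.2789, P(conservative) ≈ 0.1729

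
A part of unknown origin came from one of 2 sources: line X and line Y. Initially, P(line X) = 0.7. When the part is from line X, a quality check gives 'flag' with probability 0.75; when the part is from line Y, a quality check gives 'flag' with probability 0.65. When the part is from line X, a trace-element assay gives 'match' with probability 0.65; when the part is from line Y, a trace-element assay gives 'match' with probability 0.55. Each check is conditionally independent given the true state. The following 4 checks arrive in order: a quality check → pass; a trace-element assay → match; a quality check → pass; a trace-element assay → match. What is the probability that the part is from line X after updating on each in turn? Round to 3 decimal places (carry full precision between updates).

After a quality check='pass': P(line X) = 0.25·0.7000 / (0.25·0.7000 + 0.35·0.3000) ≈ 0.6250
After a trace-element assay='match': P(line X) = 0.65·0.6250 / (0.65·0.6250 + 0.55·0.3750) ≈ 0.6633
After a quality check='pass': P(line X) = 0.25·0.6633 / (0.25·0.6633 + 0.35·0.3367) ≈ 0.5845
After a trace-element assay='match': P(line X) = 0.65·0.5845 / (0.65·0.5845 + 0.55·0.4155) ≈ 0.6244

0.624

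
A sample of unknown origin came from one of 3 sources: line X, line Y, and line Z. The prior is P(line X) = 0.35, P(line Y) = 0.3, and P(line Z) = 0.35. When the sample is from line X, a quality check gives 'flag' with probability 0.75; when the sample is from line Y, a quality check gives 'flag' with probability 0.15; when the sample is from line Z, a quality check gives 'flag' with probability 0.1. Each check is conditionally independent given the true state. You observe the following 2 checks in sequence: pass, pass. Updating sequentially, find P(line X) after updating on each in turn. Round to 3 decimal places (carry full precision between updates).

Each posterior becomes the prior for the next update.
After 'pass': normaliser = 0.25·0.3500 + 0.85·0.3000 + 0.9·0.3500; P(line X) ≈ 0.1331, P(line Y) ≈ 0.3878, P(line Z) ≈ 0.4791
After 'pass': normaliser = 0.25·0.1331 + 0.85·0.3878 + 0.9·0.4791; P(line X) ≈ 0.0419, P(line Y) ≈ 0.4151, P(line Z) ≈ 0.5430

0.042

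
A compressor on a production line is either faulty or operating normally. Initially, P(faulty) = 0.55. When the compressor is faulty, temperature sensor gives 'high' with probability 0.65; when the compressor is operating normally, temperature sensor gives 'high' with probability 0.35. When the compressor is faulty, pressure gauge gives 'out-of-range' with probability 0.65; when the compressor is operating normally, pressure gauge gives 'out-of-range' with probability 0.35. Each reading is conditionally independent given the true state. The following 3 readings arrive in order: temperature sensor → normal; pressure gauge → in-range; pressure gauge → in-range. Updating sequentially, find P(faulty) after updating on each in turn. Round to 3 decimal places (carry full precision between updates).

Apply Bayes' rule sequentially, carrying P(faulty) forward.
After temperature sensor='normal': P(faulty) = 0.35·0.5500 / (0.35·0.5500 + 0.65·0.4500) ≈ 0.3969
After pressure gauge='in-range': P(faulty) = 0.35·0.3969 / (0.35·0.3969 + 0.65·0.6031) ≈ 0.2617
After pressure gauge='in-range': P(faulty) = 0.35·0.2617 / (0.35·0.2617 + 0.65·0.7383) ≈ 0.1602

0.160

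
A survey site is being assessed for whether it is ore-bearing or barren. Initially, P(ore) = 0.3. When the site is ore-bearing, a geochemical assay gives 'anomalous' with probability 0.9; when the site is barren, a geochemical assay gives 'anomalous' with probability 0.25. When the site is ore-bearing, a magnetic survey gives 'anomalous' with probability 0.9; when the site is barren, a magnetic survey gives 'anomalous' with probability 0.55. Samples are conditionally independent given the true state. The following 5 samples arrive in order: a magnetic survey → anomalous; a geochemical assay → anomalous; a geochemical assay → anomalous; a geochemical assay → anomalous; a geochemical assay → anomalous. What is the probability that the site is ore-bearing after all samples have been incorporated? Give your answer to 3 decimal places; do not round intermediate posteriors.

0.992

Each posterior becomes the prior for the next update.
After a magnetic survey='anomalous': P(ore) = 0.9·0.3000 / (0.9·0.3000 + 0.55·0.7000) ≈ 0.4122
After a geochemical assay='anomalous': P(ore) = 0.9·0.4122 / (0.9·0.4122 + 0.25·0.5878) ≈ 0.7163
After a geochemical assay='anomalous': P(ore) = 0.9·0.7163 / (0.9·0.7163 + 0.25·0.2837) ≈ 0.9009
After a geochemical assay='anomalous': P(ore) = 0.9·0.9009 / (0.9·0.9009 + 0.25·0.0991) ≈ 0.9703
After a geochemical assay='anomalous': P(ore) = 0.9·0.9703 / (0.9·0.9703 + 0.25·0.0297) ≈ 0.9916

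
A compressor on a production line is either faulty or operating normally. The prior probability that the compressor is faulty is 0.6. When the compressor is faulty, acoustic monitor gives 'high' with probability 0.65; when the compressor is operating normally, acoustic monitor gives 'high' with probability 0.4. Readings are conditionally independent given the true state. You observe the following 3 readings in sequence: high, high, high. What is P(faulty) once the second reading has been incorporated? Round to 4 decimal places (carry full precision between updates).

After 'high': P(faulty) = 0.65·0.6000 / (0.65·0.6000 + 0.4·0.4000) ≈ 0.7091
After 'high': P(faulty) = 0.65·0.7091 / (0.65·0.7091 + 0.4·0.2909) ≈ 0.7984

0.7984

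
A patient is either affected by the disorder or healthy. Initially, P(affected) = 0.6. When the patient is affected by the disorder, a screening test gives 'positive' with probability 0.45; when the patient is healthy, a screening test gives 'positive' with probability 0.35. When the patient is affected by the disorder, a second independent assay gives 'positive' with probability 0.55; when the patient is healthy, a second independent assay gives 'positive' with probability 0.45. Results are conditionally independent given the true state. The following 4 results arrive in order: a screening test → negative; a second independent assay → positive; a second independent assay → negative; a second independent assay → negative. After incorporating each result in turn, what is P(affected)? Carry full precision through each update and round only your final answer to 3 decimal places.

0.509

After a screening test='negative': P(affected) = 0.55·0.6000 / (0.55·0.6000 + 0.65·0.4000) ≈ 0.5593
After a second independent assay='positive': P(affected) = 0.55·0.5593 / (0.55·0.5593 + 0.45·0.4407) ≈ 0.6080
After a second independent assay='negative': P(affected) = 0.45·0.6080 / (0.45·0.6080 + 0.55·0.3920) ≈ 0.5593
After a second independent assay='negative': P(affected) = 0.45·0.5593 / (0.45·0.5593 + 0.55·0.4407) ≈ 0.5094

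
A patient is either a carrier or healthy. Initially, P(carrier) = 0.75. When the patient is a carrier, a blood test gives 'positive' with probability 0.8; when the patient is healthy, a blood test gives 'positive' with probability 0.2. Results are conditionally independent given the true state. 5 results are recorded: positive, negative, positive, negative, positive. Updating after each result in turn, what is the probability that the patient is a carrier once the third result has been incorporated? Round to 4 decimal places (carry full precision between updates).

After 'positive': P(carrier) = 0.8·0.7500 / (0.8·0.7500 + 0.2·0.2500) ≈ 0.9231
After 'negative': P(carrier) = 0.2·0.9231 / (0.2·0.9231 + 0.8·0.0769) ≈ 0.7500
After 'positive': P(carrier) = 0.8·0.7500 / (0.8·0.7500 + 0.2·0.2500) ≈ 0.9231

0.9231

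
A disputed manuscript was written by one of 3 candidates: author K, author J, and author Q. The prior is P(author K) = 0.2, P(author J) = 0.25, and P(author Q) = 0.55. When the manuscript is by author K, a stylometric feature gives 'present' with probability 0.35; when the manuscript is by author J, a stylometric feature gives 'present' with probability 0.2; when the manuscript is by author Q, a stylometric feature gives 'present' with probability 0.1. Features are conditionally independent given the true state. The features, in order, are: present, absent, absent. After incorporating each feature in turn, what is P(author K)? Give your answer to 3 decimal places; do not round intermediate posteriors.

Each posterior becomes the prior for the next update.
After 'present': normaliser = 0.35·0.2000 + 0.2·0.2500 + 0.1·0.5500; P(author K) ≈ 0.4000, P(author J) ≈ 0.2857, P(author Q) ≈ 0.3143
After 'absent': normaliser = 0.65·0.4000 + 0.8·0.2857 + 0.9·0.3143; P(author K) ≈ 0.3370, P(author J) ≈ 0.2963, P(author Q) ≈ 0.3667
After 'absent': normaliser = 0.65·0.3370 + 0.8·0.2963 + 0.9·0.3667; P(author K) ≈ 0.2787, P(author J) ≈ 0.3015, P(author Q) ≈ 0.4198

0.279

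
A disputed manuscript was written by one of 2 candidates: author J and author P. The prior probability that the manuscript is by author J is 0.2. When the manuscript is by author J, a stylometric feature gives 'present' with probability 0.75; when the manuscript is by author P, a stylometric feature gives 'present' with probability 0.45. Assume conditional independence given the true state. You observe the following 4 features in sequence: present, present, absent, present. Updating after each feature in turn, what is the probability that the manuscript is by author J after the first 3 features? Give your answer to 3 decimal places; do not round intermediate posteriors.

0.240

After 'present': P(author J) = 0.75·0.2000 / (0.75·0.2000 + 0.45·0.8000) ≈ 0.2941
After 'present': P(author J) = 0.75·0.2941 / (0.75·0.2941 + 0.45·0.7059) ≈ 0.4098
After 'absent': P(author J) = 0.25·0.4098 / (0.25·0.4098 + 0.55·0.5902) ≈ 0.2399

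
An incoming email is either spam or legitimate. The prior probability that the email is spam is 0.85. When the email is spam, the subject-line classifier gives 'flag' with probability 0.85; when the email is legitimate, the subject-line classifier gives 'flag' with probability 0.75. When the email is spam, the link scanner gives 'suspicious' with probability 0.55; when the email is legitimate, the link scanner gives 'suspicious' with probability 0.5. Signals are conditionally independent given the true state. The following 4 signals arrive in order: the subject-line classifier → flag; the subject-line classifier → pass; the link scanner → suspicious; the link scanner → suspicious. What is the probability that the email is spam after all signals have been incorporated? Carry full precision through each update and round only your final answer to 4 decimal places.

0.8234

After the subject-line classifier='flag': P(spam) = 0.85·0.8500 / (0.85·0.8500 + 0.75·0.1500) ≈ 0.8653
After the subject-line classifier='pass': P(spam) = 0.15·0.8653 / (0.15·0.8653 + 0.25·0.1347) ≈ 0.7940
After the link scanner='suspicious': P(spam) = 0.55·0.7940 / (0.55·0.7940 + 0.5·0.2060) ≈ 0.8091
After the link scanner='suspicious': P(spam) = 0.55·0.8091 / (0.55·0.8091 + 0.5·0.1909) ≈ 0.8234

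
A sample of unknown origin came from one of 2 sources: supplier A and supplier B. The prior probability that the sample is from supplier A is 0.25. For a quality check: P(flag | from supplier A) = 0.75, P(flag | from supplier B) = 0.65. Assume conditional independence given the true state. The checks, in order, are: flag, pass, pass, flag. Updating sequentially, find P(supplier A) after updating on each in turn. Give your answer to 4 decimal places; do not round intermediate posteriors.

0.1846

Apply Bayes' rule sequentially, carrying P(supplier A) forward.
After 'flag': P(supplier A) = 0.75·0.2500 / (0.75·0.2500 + 0.65·0.7500) ≈ 0.2778
After 'pass': P(supplier A) = 0.25·0.2778 / (0.25·0.2778 + 0.35·0.7222) ≈ 0.2155
After 'pass': P(supplier A) = 0.25·0.2155 / (0.25·0.2155 + 0.35·0.7845) ≈ 0.1640
After 'flag': P(supplier A) = 0.75·0.1640 / (0.75·0.1640 + 0.65·0.8360) ≈ 0.1846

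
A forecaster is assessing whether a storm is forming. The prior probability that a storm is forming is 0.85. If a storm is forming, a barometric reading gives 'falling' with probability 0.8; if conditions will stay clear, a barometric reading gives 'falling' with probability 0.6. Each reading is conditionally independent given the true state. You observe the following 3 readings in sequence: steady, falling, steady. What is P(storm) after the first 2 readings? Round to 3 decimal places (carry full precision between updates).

After 'steady': P(storm) = 0.2·0.8500 / (0.2·0.8500 + 0.4·0.1500) ≈ 0.7391
After 'falling': P(storm) = 0.8·0.7391 / (0.8·0.7391 + 0.6·0.2609) ≈ 0.7907

0.791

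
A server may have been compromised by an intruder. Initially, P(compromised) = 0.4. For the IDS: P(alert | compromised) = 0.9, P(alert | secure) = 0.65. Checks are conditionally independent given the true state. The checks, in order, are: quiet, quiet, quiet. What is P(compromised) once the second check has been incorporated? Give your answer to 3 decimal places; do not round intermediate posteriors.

After 'quiet': P(compromised) = 0.1·0.4000 / (0.1·0.4000 + 0.35·0.6000) ≈ 0.1600
After 'quiet': P(compromised) = 0.1·0.1600 / (0.1·0.1600 + 0.35·0.8400) ≈ 0.0516

0.052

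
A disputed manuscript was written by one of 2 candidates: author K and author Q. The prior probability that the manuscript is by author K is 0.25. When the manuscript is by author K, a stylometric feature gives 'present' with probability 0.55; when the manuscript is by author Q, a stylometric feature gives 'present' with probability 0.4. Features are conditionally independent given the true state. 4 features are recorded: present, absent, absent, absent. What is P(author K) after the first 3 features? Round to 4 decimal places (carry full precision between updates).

0.2050

Each posterior becomes the prior for the next update.
After 'present': P(author K) = 0.55·0.2500 / (0.55·0.2500 + 0.4·0.7500) ≈ 0.3143
After 'absent': P(author K) = 0.45·0.3143 / (0.45·0.3143 + 0.6·0.6857) ≈ 0.2558
After 'absent': P(author K) = 0.45·0.2558 / (0.45·0.2558 + 0.6·0.7442) ≈ 0.2050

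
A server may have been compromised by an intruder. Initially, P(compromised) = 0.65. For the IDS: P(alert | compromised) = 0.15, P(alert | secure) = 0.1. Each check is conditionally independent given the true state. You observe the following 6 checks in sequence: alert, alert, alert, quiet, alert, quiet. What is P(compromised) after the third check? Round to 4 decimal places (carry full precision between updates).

0.8624

Each posterior becomes the prior for the next update.
After 'alert': P(compromised) = 0.15·0.6500 / (0.15·0.6500 + 0.1·0.3500) ≈ 0.7358
After 'alert': P(compromised) = 0.15·0.7358 / (0.15·0.7358 + 0.1·0.2642) ≈ 0.8069
After 'alert': P(compromised) = 0.15·0.8069 / (0.15·0.8069 + 0.1·0.1931) ≈ 0.8624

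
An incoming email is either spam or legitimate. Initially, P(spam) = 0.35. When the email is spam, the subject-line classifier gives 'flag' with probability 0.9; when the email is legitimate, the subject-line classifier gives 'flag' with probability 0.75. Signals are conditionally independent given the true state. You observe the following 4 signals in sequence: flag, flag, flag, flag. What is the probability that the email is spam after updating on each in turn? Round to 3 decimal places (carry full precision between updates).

0.528

After 'flag': P(spam) = 0.9·0.3500 / (0.9·0.3500 + 0.75·0.6500) ≈ 0.3925
After 'flag': P(spam) = 0.9·0.3925 / (0.9·0.3925 + 0.75·0.6075) ≈ 0.4367
After 'flag': P(spam) = 0.9·0.4367 / (0.9·0.4367 + 0.75·0.5633) ≈ 0.4820
After 'flag': P(spam) = 0.9·0.4820 / (0.9·0.4820 + 0.75·0.5180) ≈ 0.5275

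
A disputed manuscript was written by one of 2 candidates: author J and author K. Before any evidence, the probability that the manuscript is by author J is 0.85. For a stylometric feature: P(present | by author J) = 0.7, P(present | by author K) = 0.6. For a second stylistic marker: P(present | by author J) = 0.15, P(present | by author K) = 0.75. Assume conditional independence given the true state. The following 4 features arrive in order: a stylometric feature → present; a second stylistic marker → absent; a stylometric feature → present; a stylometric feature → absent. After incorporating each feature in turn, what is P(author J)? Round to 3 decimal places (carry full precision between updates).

0.952

After a stylometric feature='present': P(author J) = 0.7·0.8500 / (0.7·0.8500 + 0.6·0.1500) ≈ 0.8686
After a second stylistic marker='absent': P(author J) = 0.85·0.8686 / (0.85·0.8686 + 0.25·0.1314) ≈ 0.9574
After a stylometric feature='present': P(author J) = 0.7·0.9574 / (0.7·0.9574 + 0.6·0.0426) ≈ 0.9633
After a stylometric feature='absent': P(author J) = 0.3·0.9633 / (0.3·0.9633 + 0.4·0.0367) ≈ 0.9516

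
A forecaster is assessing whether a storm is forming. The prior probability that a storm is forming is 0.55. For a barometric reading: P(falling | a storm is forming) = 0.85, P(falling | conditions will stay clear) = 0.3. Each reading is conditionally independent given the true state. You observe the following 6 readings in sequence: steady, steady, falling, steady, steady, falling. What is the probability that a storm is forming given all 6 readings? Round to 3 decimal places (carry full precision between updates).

After 'steady': P(storm) = 0.15·0.5500 / (0.15·0.5500 + 0.7·0.4500) ≈ 0.2075
After 'steady': P(storm) = 0.15·0.2075 / (0.15·0.2075 + 0.7·0.7925) ≈ 0.0531
After 'falling': P(storm) = 0.85·0.0531 / (0.85·0.0531 + 0.3·0.9469) ≈ 0.1372
After 'steady': P(storm) = 0.15·0.1372 / (0.15·0.1372 + 0.7·0.8628) ≈ 0.0330
After 'steady': P(storm) = 0.15·0.0330 / (0.15·0.0330 + 0.7·0.9670) ≈ 0.0072
After 'falling': P(storm) = 0.85·0.0072 / (0.85·0.0072 + 0.3·0.9928) ≈ 0.0203

0.020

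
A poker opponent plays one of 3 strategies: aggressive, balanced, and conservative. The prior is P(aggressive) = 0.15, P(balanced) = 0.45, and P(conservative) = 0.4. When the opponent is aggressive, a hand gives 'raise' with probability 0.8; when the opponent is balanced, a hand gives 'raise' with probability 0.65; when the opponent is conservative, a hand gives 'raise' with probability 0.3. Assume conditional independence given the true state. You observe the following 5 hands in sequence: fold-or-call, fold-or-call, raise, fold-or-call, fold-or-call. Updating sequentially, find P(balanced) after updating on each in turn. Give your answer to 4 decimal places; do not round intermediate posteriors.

After 'fold-or-call': normaliser = 0.2·0.1500 + 0.35·0.4500 + 0.7·0.4000; P(aggressive) ≈ 0.0642, P(balanced) ≈ 0.3369, P(conservative) ≈ 0.5989
After 'fold-or-call': normaliser = 0.2·0.0642 + 0.35·0.3369 + 0.7·0.5989; P(aggressive) ≈ 0.0233, P(balanced) ≈ 0.2144, P(conservative) ≈ 0.7623
After 'raise': normaliser = 0.8·0.0233 + 0.65·0.2144 + 0.3·0.7623; P(aggressive) ≈ 0.0483, P(balanced) ≈ 0.3604, P(conservative) ≈ 0.5914
After 'fold-or-call': normaliser = 0.2·0.0483 + 0.35·0.3604 + 0.7·0.5914; P(aggressive) ≈ 0.0176, P(balanced) ≈ 0.2294, P(conservative) ≈ 0.7530
After 'fold-or-call': normaliser = 0.2·0.0176 + 0.35·0.2294 + 0.7·0.7530; P(aggressive) ≈ 0.0057, P(balanced) ≈ 0.1314, P(conservative) ≈ 0.8628

0.1314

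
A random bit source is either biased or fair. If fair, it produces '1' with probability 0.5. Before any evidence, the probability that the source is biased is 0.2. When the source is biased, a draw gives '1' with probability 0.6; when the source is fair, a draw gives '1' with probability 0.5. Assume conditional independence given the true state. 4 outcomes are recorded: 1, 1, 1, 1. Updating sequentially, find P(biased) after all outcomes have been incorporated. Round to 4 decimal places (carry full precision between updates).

0.3414

After '1': P(biased) = 0.6·0.2000 / (0.6·0.2000 + 0.5·0.8000) ≈ 0.2308
After '1': P(biased) = 0.6·0.2308 / (0.6·0.2308 + 0.5·0.7692) ≈ 0.2647
After '1': P(biased) = 0.6·0.2647 / (0.6·0.2647 + 0.5·0.7353) ≈ 0.3017
After '1': P(biased) = 0.6·0.3017 / (0.6·0.3017 + 0.5·0.6983) ≈ 0.3414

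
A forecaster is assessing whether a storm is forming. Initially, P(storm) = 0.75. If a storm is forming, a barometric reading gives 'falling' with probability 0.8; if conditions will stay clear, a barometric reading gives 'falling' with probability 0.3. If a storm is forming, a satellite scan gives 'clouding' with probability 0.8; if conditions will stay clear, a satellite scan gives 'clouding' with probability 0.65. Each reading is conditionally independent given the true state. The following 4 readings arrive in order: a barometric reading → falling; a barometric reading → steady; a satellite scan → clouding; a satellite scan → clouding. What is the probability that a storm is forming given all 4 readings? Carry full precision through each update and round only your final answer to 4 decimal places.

0.7759

After a barometric reading='falling': P(storm) = 0.8·0.7500 / (0.8·0.7500 + 0.3·0.2500) ≈ 0.8889
After a barometric reading='steady': P(storm) = 0.2·0.8889 / (0.2·0.8889 + 0.7·0.1111) ≈ 0.6957
After a satellite scan='clouding': P(storm) = 0.8·0.6957 / (0.8·0.6957 + 0.65·0.3043) ≈ 0.7378
After a satellite scan='clouding': P(storm) = 0.8·0.7378 / (0.8·0.7378 + 0.65·0.2622) ≈ 0.7759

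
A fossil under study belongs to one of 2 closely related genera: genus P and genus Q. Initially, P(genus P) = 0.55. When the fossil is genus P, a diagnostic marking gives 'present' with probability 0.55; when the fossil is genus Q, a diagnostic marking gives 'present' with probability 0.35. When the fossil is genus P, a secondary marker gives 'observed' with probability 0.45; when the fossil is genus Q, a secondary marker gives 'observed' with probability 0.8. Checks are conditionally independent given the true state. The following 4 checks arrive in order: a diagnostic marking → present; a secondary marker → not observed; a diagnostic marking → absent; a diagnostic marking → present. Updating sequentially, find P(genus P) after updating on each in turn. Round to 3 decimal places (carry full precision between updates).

0.852

Each posterior becomes the prior for the next update.
After a diagnostic marking='present': P(genus P) = 0.55·0.5500 / (0.55·0.5500 + 0.35·0.4500) ≈ 0.6576
After a secondary marker='not observed': P(genus P) = 0.55·0.6576 / (0.55·0.6576 + 0.2·0.3424) ≈ 0.8408
After a diagnostic marking='absent': P(genus P) = 0.45·0.8408 / (0.45·0.8408 + 0.65·0.1592) ≈ 0.7853
After a diagnostic marking='present': P(genus P) = 0.55·0.7853 / (0.55·0.7853 + 0.35·0.2147) ≈ 0.8518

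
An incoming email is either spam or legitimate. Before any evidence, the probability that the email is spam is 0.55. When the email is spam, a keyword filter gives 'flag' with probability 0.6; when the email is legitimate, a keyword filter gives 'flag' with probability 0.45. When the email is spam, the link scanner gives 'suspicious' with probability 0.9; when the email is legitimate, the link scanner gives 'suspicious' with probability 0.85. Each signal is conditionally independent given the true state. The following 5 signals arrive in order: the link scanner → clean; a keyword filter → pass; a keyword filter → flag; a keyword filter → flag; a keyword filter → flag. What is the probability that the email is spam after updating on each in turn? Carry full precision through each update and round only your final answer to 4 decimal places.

After the link scanner='clean': P(spam) = 0.1·0.5500 / (0.1·0.5500 + 0.15·0.4500) ≈ 0.4490
After a keyword filter='pass': P(spam) = 0.4·0.4490 / (0.4·0.4490 + 0.55·0.5510) ≈ 0.3721
After a keyword filter='flag': P(spam) = 0.6·0.3721 / (0.6·0.3721 + 0.45·0.6279) ≈ 0.4414
After a keyword filter='flag': P(spam) = 0.6·0.4414 / (0.6·0.4414 + 0.45·0.5586) ≈ 0.5130
After a keyword filter='flag': P(spam) = 0.6·0.5130 / (0.6·0.5130 + 0.45·0.4870) ≈ 0.5841

0.5841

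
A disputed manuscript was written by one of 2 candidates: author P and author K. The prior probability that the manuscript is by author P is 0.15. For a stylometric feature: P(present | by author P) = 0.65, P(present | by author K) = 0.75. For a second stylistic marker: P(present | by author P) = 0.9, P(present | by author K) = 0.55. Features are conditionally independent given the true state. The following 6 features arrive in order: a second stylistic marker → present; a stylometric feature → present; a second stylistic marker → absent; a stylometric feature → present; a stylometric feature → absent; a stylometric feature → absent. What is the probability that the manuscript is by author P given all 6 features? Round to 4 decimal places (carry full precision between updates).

Apply Bayes' rule sequentially, carrying P(author P) forward.
After a second stylistic marker='present': P(author P) = 0.9·0.1500 / (0.9·0.1500 + 0.55·0.8500) ≈ 0.2241
After a stylometric feature='present': P(author P) = 0.65·0.2241 / (0.65·0.2241 + 0.75·0.7759) ≈ 0.2002
After a second stylistic marker='absent': P(author P) = 0.1·0.2002 / (0.1·0.2002 + 0.45·0.7998) ≈ 0.0527
After a stylometric feature='present': P(author P) = 0.65·0.0527 / (0.65·0.0527 + 0.75·0.9473) ≈ 0.0460
After a stylometric feature='absent': P(author P) = 0.35·0.0460 / (0.35·0.0460 + 0.25·0.9540) ≈ 0.0632
After a stylometric feature='absent': P(author P) = 0.35·0.0632 / (0.35·0.0632 + 0.25·0.9368) ≈ 0.0863

0.0863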